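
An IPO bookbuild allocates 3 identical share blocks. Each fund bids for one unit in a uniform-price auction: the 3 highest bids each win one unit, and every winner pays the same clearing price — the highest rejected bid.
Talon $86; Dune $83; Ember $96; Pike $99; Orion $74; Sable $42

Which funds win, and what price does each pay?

Ordering the bids: 99 (Pike), 96 (Ember), 86 (Talon), 83 (Dune), 74 (Orion), …
The 3 highest are Pike, Ember, Talon.
Clearing price = highest rejected bid = $83.

Pike, Ember, Talon; each pays $83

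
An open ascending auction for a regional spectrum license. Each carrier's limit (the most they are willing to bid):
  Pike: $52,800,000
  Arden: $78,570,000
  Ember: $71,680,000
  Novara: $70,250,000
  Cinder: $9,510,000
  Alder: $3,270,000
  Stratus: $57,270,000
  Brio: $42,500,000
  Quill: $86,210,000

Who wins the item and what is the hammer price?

Open ascending-bid auction: the price rises until one bidder remains; the winner pays the price at which the last rival dropped out.
Sorting limits: 86,210,000 (Quill) > 78,570,000 (Arden) > 71,680,000 (Ember) > 70,250,000 (Novara) > 57,270,000 (Stratus) > 52,800,000 (Pike) > …
Arden is the last rival to drop out, at $78,570,000; Quill remains and wins at that price.

Quill wins at $78,570,000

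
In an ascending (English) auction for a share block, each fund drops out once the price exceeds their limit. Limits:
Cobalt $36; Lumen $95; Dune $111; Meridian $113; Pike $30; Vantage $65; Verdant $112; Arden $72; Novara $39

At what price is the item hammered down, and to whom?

Open ascending-bid auction: the price rises until one bidder remains; the winner pays the price at which the last rival dropped out.
Limits in order: 113 (Meridian) > 112 (Verdant) > 111 (Dune) > 95 (Lumen) > 72 (Arden) > 65 (Vantage) > …
Verdant is the last rival to drop out, at $112; Meridian remains and wins at that price.

Meridian wins at $112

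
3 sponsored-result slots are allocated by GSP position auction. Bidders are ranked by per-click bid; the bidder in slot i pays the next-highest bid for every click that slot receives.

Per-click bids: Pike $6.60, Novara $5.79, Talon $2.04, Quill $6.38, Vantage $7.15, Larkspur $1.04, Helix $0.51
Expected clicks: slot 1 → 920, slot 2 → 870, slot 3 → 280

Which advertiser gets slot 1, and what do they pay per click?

Vantage; $6.60 per click

Sorting advertisers: $7.15 (Vantage) > $6.60 (Pike) > $6.38 (Quill) > $5.79 (Novara) > …
Slot 1 goes to the first-ranked bidder, Vantage, who pays the next bid down: $6.60/click.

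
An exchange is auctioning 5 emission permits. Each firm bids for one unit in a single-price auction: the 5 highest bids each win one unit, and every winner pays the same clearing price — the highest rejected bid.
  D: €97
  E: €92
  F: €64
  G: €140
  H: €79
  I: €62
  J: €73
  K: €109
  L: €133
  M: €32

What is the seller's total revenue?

Bids ranked high→low: 140 (G), 133 (L), 109 (K), 97 (D), 92 (E), 79 (H), 73 (J), …
Top 5: G, L, K, D, E.
Clearing price = highest rejected bid = €79.
Total revenue = 5 × €79 = €395.

Total revenue: €395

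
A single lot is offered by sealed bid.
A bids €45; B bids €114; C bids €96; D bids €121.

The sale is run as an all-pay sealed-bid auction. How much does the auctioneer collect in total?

Bids in order: 121 (D) > 114 (B) > 96 (C) > 45 (A)
D wins with the top bid; all bids are sunk regardless.
Every bidder forfeits their bid regardless of winning.
Revenue = 45 + 114 + 96 + 121 = €376.

Total revenue: €376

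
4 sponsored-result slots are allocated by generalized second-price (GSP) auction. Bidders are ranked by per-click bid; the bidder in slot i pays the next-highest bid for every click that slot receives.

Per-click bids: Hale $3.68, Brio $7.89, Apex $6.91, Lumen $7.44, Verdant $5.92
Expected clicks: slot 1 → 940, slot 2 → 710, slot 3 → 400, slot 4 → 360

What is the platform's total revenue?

Per-click bids in order: $7.89 (Brio) > $7.44 (Lumen) > $6.91 (Apex) > $5.92 (Verdant) > $3.68 (Hale)
Slot 1: Brio pays $7.44 × 940 = $6993.60
Slot 2: Lumen pays $6.91 × 710 = $4906.10
Slot 3: Apex pays $5.92 × 400 = $2368.00
Slot 4: Verdant pays $3.68 × 360 = $1324.80
Total = $15592.50

Total revenue: $15592.50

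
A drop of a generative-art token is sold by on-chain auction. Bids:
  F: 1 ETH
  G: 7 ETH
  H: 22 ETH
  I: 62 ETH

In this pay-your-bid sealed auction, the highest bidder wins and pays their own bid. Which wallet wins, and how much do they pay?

Bids ranked: 62 (I) > 22 (H) > 7 (G) > 1 (F)
I has the highest bid and pays exactly that: 62 ETH.

I pays 62 ETH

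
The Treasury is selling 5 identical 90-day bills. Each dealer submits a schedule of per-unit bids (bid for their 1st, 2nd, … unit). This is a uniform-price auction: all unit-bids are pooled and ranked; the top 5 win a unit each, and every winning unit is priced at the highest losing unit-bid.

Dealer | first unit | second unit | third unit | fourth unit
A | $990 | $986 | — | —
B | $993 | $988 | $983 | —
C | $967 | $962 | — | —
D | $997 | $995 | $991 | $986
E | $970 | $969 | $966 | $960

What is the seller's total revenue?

Total revenue: $4,940

Merging the schedules and taking the best 5: 997 (D-1), 995 (D-2), 993 (B-1), 991 (D-3), 990 (A-1)
First bid not allocated: $988.
Allocation: A 1, B 1, D 3. Every unit priced at $988.
Revenue = 5 × 988 = $4,940.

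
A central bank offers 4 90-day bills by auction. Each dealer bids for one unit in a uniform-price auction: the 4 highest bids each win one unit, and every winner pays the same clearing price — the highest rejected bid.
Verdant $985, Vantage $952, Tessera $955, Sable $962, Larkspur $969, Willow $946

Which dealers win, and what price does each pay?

Ordering the bids: 985 (Verdant), 969 (Larkspur), 962 (Sable), 955 (Tessera), 952 (Vantage), 946 (Willow)
Winners (4 units): Verdant, Larkspur, Sable, Tessera.
First losing bid is Vantage's $952, which sets the uniform price.

Verdant, Larkspur, Sable, Tessera; each pays $952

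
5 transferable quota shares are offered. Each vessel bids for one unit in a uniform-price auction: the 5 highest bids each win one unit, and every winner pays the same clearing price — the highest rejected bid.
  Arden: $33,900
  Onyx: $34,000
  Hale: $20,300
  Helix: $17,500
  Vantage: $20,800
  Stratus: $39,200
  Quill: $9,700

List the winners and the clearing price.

Ordering the bids: 39,200 (Stratus), 34,000 (Onyx), 33,900 (Arden), 20,800 (Vantage), 20,300 (Hale), 17,500 (Helix), 9,700 (Quill)
The 5 highest are Stratus, Onyx, Arden, Vantage, Hale.
First losing bid is Helix's $17,500, which sets the uniform price.

Stratus, Onyx, Arden, Vantage, Hale; each pays $17,500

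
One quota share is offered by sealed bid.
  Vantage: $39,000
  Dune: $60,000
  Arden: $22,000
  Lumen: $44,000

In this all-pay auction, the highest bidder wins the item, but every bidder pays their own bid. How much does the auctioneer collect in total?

Sorting bids: 60,000 (Dune) > 44,000 (Lumen) > 39,000 (Vantage) > 22,000 (Arden)
Every bidder forfeits their bid regardless of winning.
Revenue = 39,000 + 60,000 + 22,000 + 44,000 = $165,000.

Total revenue: $165,000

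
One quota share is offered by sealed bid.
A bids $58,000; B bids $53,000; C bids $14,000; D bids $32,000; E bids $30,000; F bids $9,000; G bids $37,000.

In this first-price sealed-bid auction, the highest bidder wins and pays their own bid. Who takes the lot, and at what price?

Bids ranked: 58,000 (A) > 53,000 (B) > 37,000 (G) > 32,000 (D) > 30,000 (E) > 14,000 (C) > …
A has the highest bid and pays exactly that: $58,000.

A pays $58,000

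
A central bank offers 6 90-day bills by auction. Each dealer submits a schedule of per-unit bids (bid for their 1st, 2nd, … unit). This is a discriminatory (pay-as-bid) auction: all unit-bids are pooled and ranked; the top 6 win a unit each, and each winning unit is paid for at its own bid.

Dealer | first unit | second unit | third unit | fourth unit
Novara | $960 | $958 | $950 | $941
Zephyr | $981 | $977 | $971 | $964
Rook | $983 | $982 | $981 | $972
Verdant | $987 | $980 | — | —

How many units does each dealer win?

Rook 3, Verdant 2, Zephyr 1

Merging the schedules and taking the best 6: 987 (Verdant-1), 983 (Rook-1), 982 (Rook-2), 981 (Zephyr-1), 981 (Rook-3), 980 (Verdant-2)
Next rejected bid: $977 (not a price — pay-as-bid).
Allocation: Rook 3, Verdant 2, Zephyr 1.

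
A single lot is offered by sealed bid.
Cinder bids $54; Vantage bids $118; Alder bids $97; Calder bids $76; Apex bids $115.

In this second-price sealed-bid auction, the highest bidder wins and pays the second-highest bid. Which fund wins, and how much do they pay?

Vantage pays $115

Bids ranked: 118 (Vantage) > 115 (Apex) > 97 (Alder) > 76 (Calder) > 54 (Cinder)
Vantage is highest; pays the second-highest bid, $115.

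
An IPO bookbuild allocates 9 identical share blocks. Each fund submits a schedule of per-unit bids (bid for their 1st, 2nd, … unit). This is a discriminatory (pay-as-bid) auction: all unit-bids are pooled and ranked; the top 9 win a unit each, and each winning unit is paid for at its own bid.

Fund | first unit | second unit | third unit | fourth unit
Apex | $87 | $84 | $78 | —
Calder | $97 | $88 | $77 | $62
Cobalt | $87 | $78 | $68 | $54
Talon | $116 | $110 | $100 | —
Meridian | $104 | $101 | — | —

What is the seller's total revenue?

Pooled unit-bids ranked (top 9): 116 (Talon-1), 110 (Talon-2), 104 (Meridian-1), 101 (Meridian-2), 100 (Talon-3), 97 (Calder-1), 88 (Calder-2), 87 (Apex-1), 87 (Cobalt-1)
Next rejected bid: $84 (not a price — pay-as-bid).
Each winning unit pays its own bid.
Revenue = 116 + 110 + 104 + 101 + 100 + 97 + 88 + 87 + 87 = $890.

Total revenue: $890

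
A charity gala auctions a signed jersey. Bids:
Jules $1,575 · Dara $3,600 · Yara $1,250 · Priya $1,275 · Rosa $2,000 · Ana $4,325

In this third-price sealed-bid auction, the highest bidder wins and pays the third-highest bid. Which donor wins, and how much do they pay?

Ana pays $2,000

Sorting bids: 4,325 (Ana) > 3,600 (Dara) > 2,000 (Rosa) > 1,575 (Jules) > 1,275 (Priya) > 1,250 (Yara)
Ana is highest; pays the third-highest bid, $2,000.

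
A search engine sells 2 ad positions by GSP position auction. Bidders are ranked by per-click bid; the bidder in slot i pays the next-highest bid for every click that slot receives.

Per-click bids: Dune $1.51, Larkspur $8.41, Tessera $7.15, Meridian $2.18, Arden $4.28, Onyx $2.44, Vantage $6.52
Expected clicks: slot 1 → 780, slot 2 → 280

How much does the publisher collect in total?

Total revenue: $7402.60

Per-click bids in order: $8.41 (Larkspur) > $7.15 (Tessera) > $6.52 (Vantage) > …
Slot 1: Larkspur pays $7.15 × 780 = $5577.00
Slot 2: Tessera pays $6.52 × 280 = $1825.60
Total = $7402.60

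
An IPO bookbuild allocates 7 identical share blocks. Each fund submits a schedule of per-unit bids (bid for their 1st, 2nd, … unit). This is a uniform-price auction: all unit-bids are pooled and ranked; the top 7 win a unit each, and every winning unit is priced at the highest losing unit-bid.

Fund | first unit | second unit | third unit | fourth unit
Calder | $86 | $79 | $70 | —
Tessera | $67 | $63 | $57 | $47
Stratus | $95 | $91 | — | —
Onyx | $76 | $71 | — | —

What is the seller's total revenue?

Total revenue: $469

All unit-bids, highest first — top 7: 95 (Stratus-1), 91 (Stratus-2), 86 (Calder-1), 79 (Calder-2), 76 (Onyx-1), 71 (Onyx-2), 70 (Calder-3)
The (k+1)-th unit-bid is $67.
Allocation: Calder 3, Onyx 2, Stratus 2. Every unit priced at $67.
Revenue = 7 × 67 = $469.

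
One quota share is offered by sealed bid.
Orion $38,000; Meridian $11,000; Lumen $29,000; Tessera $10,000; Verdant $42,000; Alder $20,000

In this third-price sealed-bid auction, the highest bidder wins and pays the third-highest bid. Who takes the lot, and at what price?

Sorting bids: 42,000 (Verdant) > 38,000 (Orion) > 29,000 (Lumen) > 20,000 (Alder) > 11,000 (Meridian) > 10,000 (Tessera)
Verdant is highest; pays the third-highest bid, $29,000.

Verdant pays $29,000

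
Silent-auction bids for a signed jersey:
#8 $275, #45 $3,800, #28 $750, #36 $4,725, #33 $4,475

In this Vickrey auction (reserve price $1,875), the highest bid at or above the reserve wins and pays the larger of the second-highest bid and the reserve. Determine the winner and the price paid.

Bids in order: 4,725 (#36) > 4,475 (#33) > 3,800 (#45) > 750 (#28) > 275 (#8)
#36 has the top bid at or above the reserve ($4,725).
max(second-highest $4,475, reserve $1,875) = $4,475; the reserve does not bind.

#36 pays $4,475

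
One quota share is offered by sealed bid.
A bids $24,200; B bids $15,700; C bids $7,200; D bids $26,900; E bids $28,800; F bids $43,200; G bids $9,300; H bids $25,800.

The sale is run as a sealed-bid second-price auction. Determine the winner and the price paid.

Bids ranked: 43,200 (F) > 28,800 (E) > 26,900 (D) > 25,800 (H) > 24,200 (A) > 15,700 (B) > …
Second-price: F pays E's bid of $28,800.

F pays $28,800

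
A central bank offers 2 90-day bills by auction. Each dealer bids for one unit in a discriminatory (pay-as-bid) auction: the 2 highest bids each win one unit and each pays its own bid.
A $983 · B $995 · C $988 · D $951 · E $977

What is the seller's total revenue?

Total revenue: $1,983

Ordering the bids: 995 (B), 988 (C), 983 (A), 977 (E), …
The 2 highest are B, C.
Total revenue = 995 + 988 = $1,983.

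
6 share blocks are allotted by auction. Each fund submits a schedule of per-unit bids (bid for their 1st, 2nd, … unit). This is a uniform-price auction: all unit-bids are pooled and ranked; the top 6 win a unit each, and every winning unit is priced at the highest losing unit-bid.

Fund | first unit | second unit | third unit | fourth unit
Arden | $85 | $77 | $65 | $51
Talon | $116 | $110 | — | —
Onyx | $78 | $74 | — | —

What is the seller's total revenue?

Merging the schedules and taking the best 6: 116 (Talon-1), 110 (Talon-2), 85 (Arden-1), 78 (Onyx-1), 77 (Arden-2), 74 (Onyx-2)
The (k+1)-th unit-bid is $65.
Allocation: Arden 2, Onyx 2, Talon 2. Every unit priced at $65.
Revenue = 6 × 65 = $390.

Total revenue: $390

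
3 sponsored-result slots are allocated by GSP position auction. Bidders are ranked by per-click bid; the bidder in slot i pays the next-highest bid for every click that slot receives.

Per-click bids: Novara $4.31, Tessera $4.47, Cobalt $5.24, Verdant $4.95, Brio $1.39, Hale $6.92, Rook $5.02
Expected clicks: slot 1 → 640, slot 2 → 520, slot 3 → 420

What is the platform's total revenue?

Per-click bids in order: $6.92 (Hale) > $5.24 (Cobalt) > $5.02 (Rook) > $4.95 (Verdant) > …
Slot 1: Hale pays $5.24 × 640 = $3353.60
Slot 2: Cobalt pays $5.02 × 520 = $2610.40
Slot 3: Rook pays $4.95 × 420 = $2079.00
Total = $8043.00

Total revenue: $8043.00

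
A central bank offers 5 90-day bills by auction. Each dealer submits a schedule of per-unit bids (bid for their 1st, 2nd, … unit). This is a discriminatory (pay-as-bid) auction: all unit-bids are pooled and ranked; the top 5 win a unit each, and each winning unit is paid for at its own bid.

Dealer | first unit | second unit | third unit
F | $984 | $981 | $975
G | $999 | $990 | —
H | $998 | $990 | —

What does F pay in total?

F pays $984

Pooled unit-bids ranked (top 5): 999 (G-1), 998 (H-1), 990 (G-2), 990 (H-2), 984 (F-1)
Next rejected bid: $981 (not a price — pay-as-bid).
F's winning unit-bids: 984 = $984.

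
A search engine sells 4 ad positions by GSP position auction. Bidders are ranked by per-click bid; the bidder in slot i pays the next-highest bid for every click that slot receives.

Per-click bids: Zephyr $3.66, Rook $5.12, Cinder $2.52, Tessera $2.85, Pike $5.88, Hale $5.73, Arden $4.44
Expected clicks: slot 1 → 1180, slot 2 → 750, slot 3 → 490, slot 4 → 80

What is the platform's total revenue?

Total revenue: $13069.80

Per-click bids in order: $5.88 (Pike) > $5.73 (Hale) > $5.12 (Rook) > $4.44 (Arden) > $3.66 (Zephyr) > …
Slot 1: Pike pays $5.73 × 1180 = $6761.40
Slot 2: Hale pays $5.12 × 750 = $3840.00
Slot 3: Rook pays $4.44 × 490 = $2175.60
Slot 4: Arden pays $3.66 × 80 = $292.80
Total = $13069.80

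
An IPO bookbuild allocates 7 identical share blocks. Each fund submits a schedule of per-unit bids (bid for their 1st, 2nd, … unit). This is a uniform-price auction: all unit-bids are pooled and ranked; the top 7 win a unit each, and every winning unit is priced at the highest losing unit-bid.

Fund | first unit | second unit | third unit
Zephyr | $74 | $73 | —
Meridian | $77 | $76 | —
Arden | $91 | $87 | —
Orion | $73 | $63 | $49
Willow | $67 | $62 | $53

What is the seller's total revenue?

Total revenue: $469

All unit-bids, highest first — top 7: 91 (Arden-1), 87 (Arden-2), 77 (Meridian-1), 76 (Meridian-2), 74 (Zephyr-1), 73 (Zephyr-2), 73 (Orion-1)
Highest rejected unit-bid = $67.
Allocation: Arden 2, Meridian 2, Orion 1, Zephyr 2. Every unit priced at $67.
Revenue = 7 × 67 = $469.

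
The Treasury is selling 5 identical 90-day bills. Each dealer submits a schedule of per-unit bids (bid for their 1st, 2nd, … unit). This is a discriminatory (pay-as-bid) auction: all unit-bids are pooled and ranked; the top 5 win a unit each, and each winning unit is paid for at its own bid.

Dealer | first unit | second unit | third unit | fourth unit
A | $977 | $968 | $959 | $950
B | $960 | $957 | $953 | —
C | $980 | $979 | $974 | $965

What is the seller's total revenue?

Total revenue: $4,878

All unit-bids, highest first — top 5: 980 (C-1), 979 (C-2), 977 (A-1), 974 (C-3), 968 (A-2)
Next rejected bid: $965 (not a price — pay-as-bid).
Each winning unit pays its own bid.
Revenue = 980 + 979 + 977 + 974 + 968 = $4,878.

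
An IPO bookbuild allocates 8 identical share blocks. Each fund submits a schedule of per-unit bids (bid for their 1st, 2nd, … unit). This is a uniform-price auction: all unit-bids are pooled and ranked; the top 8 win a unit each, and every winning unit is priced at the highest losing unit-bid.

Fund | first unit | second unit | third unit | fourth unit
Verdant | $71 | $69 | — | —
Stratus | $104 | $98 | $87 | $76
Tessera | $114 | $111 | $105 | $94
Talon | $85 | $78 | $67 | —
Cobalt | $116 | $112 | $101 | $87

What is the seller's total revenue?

Total revenue: $752

Pooled unit-bids ranked (top 8): 116 (Cobalt-1), 114 (Tessera-1), 112 (Cobalt-2), 111 (Tessera-2), 105 (Tessera-3), 104 (Stratus-1), 101 (Cobalt-3), 98 (Stratus-2)
Highest rejected unit-bid = $94.
Allocation: Cobalt 3, Stratus 2, Tessera 3. Every unit priced at $94.
Revenue = 8 × 94 = $752.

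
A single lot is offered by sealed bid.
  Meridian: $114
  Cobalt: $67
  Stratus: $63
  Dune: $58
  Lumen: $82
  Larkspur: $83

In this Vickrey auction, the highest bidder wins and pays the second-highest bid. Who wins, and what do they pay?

Bids ranked: 114 (Meridian) > 83 (Larkspur) > 82 (Lumen) > 67 (Cobalt) > 63 (Stratus) > 58 (Dune)
Meridian wins with the highest bid; price is set by the runner-up at $83.

Meridian pays $83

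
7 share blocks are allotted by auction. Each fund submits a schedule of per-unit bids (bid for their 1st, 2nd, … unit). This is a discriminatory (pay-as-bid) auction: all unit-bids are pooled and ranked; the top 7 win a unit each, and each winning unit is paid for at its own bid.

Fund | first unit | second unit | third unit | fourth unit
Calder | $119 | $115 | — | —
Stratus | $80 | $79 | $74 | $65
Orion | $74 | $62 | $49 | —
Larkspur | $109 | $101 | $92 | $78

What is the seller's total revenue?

Merging the schedules and taking the best 7: 119 (Calder-1), 115 (Calder-2), 109 (Larkspur-1), 101 (Larkspur-2), 92 (Larkspur-3), 80 (Stratus-1), 79 (Stratus-2)
Next rejected bid: $78 (not a price — pay-as-bid).
Each winning unit pays its own bid.
Revenue = 119 + 115 + 109 + 101 + 92 + 80 + 79 = $695.

Total revenue: $695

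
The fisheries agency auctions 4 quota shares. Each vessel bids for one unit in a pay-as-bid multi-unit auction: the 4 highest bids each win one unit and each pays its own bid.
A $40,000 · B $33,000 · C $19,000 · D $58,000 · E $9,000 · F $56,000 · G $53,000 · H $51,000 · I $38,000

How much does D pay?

Ordering the bids: 58,000 (D), 56,000 (F), 53,000 (G), 51,000 (H), 40,000 (A), 38,000 (I), …
The 4 highest are D, F, G, H.
D wins → own bid $58,000.

D pays $58,000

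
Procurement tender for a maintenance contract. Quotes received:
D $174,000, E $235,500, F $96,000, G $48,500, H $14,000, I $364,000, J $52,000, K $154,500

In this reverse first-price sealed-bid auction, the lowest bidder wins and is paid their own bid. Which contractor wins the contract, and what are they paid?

H is paid $14,000

Bids in order: 14,000 (H) < 48,500 (G) < 52,000 (J) < 96,000 (F) < 154,500 (K) < 174,000 (D) < …
H is lowest → is paid own bid, $14,000.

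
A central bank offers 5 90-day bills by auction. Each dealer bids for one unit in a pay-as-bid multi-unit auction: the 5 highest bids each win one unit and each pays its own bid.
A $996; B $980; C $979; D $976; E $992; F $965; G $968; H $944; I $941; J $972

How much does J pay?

Ordering the bids: 996 (A), 992 (E), 980 (B), 979 (C), 976 (D), 972 (J), 968 (G), …
Winners (5 units): A, E, B, C, D.
J does not win → $0.

J pays $0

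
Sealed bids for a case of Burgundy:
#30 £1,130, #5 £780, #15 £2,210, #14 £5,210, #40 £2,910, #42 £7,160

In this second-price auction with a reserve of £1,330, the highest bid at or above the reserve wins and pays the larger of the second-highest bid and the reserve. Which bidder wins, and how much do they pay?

Second-price auction with a reserve of £1,330: the highest bid at or above the reserve wins and pays the larger of the second-highest bid and the reserve.
Sorting bids: 7,160 (#42) > 5,210 (#14) > 2,910 (#40) > 2,210 (#15) > 1,130 (#30) > 780 (#5)
Highest eligible bid: #42 at £7,160.
Second-highest bid £5,210 exceeds the reserve £1,330 → payment £5,210.

#42 pays £5,210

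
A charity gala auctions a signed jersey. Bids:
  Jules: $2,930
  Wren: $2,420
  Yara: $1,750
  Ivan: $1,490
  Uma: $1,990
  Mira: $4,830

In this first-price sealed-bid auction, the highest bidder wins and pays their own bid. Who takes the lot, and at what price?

Bids ranked: 4,830 (Mira) > 2,930 (Jules) > 2,420 (Wren) > 1,990 (Uma) > 1,750 (Yara) > 1,490 (Ivan)
First-price: Mira pays what they bid, $4,830.

Mira pays $4,830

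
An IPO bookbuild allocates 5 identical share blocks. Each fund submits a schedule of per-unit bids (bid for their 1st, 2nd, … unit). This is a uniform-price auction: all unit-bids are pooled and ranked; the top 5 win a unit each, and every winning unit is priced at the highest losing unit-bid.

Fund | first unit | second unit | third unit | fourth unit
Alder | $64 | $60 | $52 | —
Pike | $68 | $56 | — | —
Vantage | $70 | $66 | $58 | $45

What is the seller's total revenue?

Total revenue: $290

All unit-bids, highest first — top 5: 70 (Vantage-1), 68 (Pike-1), 66 (Vantage-2), 64 (Alder-1), 60 (Alder-2)
Highest rejected unit-bid = $58.
Allocation: Alder 2, Pike 1, Vantage 2. Every unit priced at $58.
Revenue = 5 × 58 = $290.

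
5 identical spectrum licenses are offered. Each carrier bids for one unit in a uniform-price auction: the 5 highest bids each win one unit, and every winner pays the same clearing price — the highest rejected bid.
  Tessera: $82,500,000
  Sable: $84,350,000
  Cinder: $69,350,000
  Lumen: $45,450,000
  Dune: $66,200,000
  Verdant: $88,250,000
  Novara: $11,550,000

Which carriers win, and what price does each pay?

Sorting: 88,250,000 (Verdant), 84,350,000 (Sable), 82,500,000 (Tessera), 69,350,000 (Cinder), 66,200,000 (Dune), 45,450,000 (Lumen), 11,550,000 (Novara)
Winners (5 units): Verdant, Sable, Tessera, Cinder, Dune.
Clearing price = highest rejected bid = $45,450,000.

Verdant, Sable, Tessera, Cinder, Dune; each pays $45,450,000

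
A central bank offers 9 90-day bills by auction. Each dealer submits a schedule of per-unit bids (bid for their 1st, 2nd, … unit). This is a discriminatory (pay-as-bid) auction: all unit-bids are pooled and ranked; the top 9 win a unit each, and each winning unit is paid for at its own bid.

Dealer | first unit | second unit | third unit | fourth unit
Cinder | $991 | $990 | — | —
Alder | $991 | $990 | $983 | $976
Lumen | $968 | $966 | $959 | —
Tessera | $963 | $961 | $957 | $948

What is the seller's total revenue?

Total revenue: $8,818

Pooled unit-bids ranked (top 9): 991 (Cinder-1), 991 (Alder-1), 990 (Cinder-2), 990 (Alder-2), 983 (Alder-3), 976 (Alder-4), 968 (Lumen-1), 966 (Lumen-2), 963 (Tessera-1)
Next rejected bid: $961 (not a price — pay-as-bid).
Each winning unit pays its own bid.
Revenue = 991 + 991 + 990 + 990 + 983 + 976 + 968 + 966 + 963 = $8,818.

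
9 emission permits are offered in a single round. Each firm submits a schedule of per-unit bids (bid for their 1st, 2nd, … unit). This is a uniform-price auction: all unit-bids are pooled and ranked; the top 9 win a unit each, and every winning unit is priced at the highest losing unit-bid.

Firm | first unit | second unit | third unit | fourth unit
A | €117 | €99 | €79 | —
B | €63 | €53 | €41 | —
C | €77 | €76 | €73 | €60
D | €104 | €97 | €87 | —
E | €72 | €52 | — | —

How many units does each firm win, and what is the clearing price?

A 3, C 3, D 3; clearing price €72

All unit-bids, highest first — top 9: 117 (A-1), 104 (D-1), 99 (A-2), 97 (D-2), 87 (D-3), 79 (A-3), 77 (C-1), 76 (C-2), 73 (C-3)
The (k+1)-th unit-bid is €72.
Allocation: A 3, C 3, D 3.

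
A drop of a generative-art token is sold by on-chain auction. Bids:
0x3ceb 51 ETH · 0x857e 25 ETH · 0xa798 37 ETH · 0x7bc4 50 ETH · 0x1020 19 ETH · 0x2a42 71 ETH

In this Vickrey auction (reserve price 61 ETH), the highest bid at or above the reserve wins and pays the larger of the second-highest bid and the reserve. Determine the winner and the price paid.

0x2a42 pays 61 ETH

Bids in order: 71 (0x2a42) > 51 (0x3ceb) > 50 (0x7bc4) > 37 (0xa798) > 25 (0x857e) > 19 (0x1020)
Highest eligible bid: 0x2a42 at 71 ETH.
Second-highest bid 51 ETH is below the reserve 61 ETH, so the reserve binds → payment 61 ETH.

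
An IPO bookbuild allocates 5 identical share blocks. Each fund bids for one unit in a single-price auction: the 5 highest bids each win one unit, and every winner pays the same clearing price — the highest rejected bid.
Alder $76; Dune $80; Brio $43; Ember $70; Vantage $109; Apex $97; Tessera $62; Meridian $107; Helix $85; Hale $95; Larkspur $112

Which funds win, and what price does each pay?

Larkspur, Vantage, Meridian, Apex, Hale; each pays $85

Sorting: 112 (Larkspur), 109 (Vantage), 107 (Meridian), 97 (Apex), 95 (Hale), 85 (Helix), 80 (Dune), …
Winners (5 units): Larkspur, Vantage, Meridian, Apex, Hale.
Highest unsuccessful bid: $85 → clearing price.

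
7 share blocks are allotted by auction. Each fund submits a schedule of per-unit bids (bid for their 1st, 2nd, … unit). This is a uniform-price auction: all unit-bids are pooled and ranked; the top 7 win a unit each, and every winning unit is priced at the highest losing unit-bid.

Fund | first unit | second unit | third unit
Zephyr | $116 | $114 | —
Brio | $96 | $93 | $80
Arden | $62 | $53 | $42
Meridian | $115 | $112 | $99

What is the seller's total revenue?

Total revenue: $560

Pooled unit-bids ranked (top 7): 116 (Zephyr-1), 115 (Meridian-1), 114 (Zephyr-2), 112 (Meridian-2), 99 (Meridian-3), 96 (Brio-1), 93 (Brio-2)
First bid not allocated: $80.
Allocation: Brio 2, Meridian 3, Zephyr 2. Every unit priced at $80.
Revenue = 7 × 80 = $560.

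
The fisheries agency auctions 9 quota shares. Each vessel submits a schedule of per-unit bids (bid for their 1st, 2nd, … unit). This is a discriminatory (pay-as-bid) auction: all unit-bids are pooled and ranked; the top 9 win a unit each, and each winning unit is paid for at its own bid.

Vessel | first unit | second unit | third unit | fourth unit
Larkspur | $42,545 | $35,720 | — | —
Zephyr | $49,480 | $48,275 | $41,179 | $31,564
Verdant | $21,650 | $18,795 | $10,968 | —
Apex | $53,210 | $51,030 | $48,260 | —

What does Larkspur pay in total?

Larkspur pays $78,265

Pooled unit-bids ranked (top 9): 53,210 (Apex-1), 51,030 (Apex-2), 49,480 (Zephyr-1), 48,275 (Zephyr-2), 48,260 (Apex-3), 42,545 (Larkspur-1), 41,179 (Zephyr-3), 35,720 (Larkspur-2), 31,564 (Zephyr-4)
Next rejected bid: $21,650 (not a price — pay-as-bid).
Larkspur's winning unit-bids: 42,545 + 35,720 = $78,265.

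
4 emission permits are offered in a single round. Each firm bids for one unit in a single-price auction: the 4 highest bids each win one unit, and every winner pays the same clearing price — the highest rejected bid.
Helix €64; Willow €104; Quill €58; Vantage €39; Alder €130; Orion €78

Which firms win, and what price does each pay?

Bids ranked high→low: 130 (Alder), 104 (Willow), 78 (Orion), 64 (Helix), 58 (Quill), 39 (Vantage)
Top 4: Alder, Willow, Orion, Helix.
Clearing price = highest rejected bid = €58.

Alder, Willow, Orion, Helix; each pays €58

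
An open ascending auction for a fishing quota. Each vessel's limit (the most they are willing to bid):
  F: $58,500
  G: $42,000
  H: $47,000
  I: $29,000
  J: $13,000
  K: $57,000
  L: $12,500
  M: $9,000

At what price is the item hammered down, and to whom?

Limits in order: 58,500 (F) > 57,000 (K) > 47,000 (H) > 42,000 (G) > 29,000 (I) > 13,000 (J) > …
K is the last rival to drop out, at $57,000; F remains and wins at that price.

F wins at $57,000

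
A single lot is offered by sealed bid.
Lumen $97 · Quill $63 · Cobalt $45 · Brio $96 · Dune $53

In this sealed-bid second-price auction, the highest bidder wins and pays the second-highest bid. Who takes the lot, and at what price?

Bids ranked: 97 (Lumen) > 96 (Brio) > 63 (Quill) > 53 (Dune) > 45 (Cobalt)
Lumen wins with the highest bid; price is set by the runner-up at $96.

Lumen pays $96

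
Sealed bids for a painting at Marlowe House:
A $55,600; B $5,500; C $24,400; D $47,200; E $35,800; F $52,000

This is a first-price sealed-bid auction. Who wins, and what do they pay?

A pays $55,600

Sorting bids: 55,600 (A) > 52,000 (F) > 47,200 (D) > 35,800 (E) > 24,400 (C) > 5,500 (B)
First-price: A pays what they bid, $55,600.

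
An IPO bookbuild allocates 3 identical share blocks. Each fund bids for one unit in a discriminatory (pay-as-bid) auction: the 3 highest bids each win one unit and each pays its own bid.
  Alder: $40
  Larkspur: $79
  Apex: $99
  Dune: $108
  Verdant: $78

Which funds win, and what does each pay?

Bids ranked high→low: 108 (Dune), 99 (Apex), 79 (Larkspur), 78 (Verdant), 40 (Alder)
The 3 highest are Dune, Apex, Larkspur.
Each winner pays its own bid: Dune $108, Apex $99, Larkspur $79.

Dune $108, Apex $99, Larkspur $79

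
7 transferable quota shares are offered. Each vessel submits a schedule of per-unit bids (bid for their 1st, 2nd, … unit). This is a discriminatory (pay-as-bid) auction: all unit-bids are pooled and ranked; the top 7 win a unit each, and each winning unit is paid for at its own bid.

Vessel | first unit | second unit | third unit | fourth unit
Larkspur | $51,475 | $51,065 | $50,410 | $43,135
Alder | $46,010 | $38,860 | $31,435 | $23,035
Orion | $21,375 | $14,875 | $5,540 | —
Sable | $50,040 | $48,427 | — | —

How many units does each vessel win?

Alder 1, Larkspur 4, Sable 2

Pooled unit-bids ranked (top 7): 51,475 (Larkspur-1), 51,065 (Larkspur-2), 50,410 (Larkspur-3), 50,040 (Sable-1), 48,427 (Sable-2), 46,010 (Alder-1), 43,135 (Larkspur-4)
Next rejected bid: $38,860 (not a price — pay-as-bid).
Allocation: Alder 1, Larkspur 4, Sable 2.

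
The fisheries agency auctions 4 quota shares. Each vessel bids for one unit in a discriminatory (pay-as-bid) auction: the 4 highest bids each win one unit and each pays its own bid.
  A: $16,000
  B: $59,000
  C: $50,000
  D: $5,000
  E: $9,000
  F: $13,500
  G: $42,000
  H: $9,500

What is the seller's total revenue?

Total revenue: $167,000

Bids ranked high→low: 59,000 (B), 50,000 (C), 42,000 (G), 16,000 (A), 13,500 (F), 9,500 (H), …
Top 4: B, C, G, A.
Total revenue = 59,000 + 50,000 + 42,000 + 16,000 = $167,000.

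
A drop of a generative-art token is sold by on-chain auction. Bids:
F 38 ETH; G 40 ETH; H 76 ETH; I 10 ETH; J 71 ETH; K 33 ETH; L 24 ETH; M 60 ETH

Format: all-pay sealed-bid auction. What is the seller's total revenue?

Total revenue: 352 ETH

Bids in order: 76 (H) > 71 (J) > 60 (M) > 40 (G) > 38 (F) > 33 (K) > …
Every bidder forfeits their bid regardless of winning.
Revenue = 38 + 40 + 76 + 10 + 71 + 33 + 24 + 60 = 352 ETH.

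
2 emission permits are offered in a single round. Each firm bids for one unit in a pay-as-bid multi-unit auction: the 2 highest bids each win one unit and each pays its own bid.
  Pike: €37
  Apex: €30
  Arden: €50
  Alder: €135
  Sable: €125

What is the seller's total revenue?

Total revenue: €260

Sorting: 135 (Alder), 125 (Sable), 50 (Arden), 37 (Pike), …
The 2 highest are Alder, Sable.
Total revenue = 135 + 125 = €260.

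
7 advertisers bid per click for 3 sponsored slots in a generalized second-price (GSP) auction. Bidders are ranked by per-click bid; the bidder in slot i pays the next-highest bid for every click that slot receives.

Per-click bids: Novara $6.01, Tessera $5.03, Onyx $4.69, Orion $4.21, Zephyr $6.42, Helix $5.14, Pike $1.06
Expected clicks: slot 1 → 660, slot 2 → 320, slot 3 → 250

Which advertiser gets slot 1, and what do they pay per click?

Zephyr; $6.01 per click

Sorting advertisers: $6.42 (Zephyr) > $6.01 (Novara) > $5.14 (Helix) > $5.03 (Tessera) > …
Slot 1 goes to the first-ranked bidder, Zephyr, who pays the next bid down: $6.01/click.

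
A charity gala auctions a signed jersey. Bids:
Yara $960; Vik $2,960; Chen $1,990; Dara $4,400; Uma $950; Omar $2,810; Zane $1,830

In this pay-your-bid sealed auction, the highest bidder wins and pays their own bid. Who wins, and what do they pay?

Rule: the highest bidder wins and pays their own bid.
Sorting bids: 4,400 (Dara) > 2,960 (Vik) > 2,810 (Omar) > 1,990 (Chen) > 1,830 (Zane) > 960 (Yara) > …
Dara is highest → pays own bid, $4,400.

Dara pays $4,400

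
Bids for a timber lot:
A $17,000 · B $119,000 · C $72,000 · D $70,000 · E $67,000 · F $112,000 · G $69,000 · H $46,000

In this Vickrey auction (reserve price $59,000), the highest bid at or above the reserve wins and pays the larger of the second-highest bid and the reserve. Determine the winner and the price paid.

B pays $112,000

Bids ranked: 119,000 (B) > 112,000 (F) > 72,000 (C) > 70,000 (D) > 69,000 (G) > 67,000 (E) > …
Highest eligible bid: B at $119,000.
max(second-highest $112,000, reserve $59,000) = $112,000; the reserve does not bind.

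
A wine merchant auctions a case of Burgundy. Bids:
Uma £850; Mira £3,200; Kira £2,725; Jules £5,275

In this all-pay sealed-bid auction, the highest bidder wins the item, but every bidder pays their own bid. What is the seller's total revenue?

Total revenue: £12,050

Rule: the highest bidder wins the item, but every bidder pays their own bid.
Bids in order: 5,275 (Jules) > 3,200 (Mira) > 2,725 (Kira) > 850 (Uma)
Jules wins with the top bid; all bids are sunk regardless.
Every bidder forfeits their bid regardless of winning.
Revenue = 850 + 3,200 + 2,725 + 5,275 = £12,050.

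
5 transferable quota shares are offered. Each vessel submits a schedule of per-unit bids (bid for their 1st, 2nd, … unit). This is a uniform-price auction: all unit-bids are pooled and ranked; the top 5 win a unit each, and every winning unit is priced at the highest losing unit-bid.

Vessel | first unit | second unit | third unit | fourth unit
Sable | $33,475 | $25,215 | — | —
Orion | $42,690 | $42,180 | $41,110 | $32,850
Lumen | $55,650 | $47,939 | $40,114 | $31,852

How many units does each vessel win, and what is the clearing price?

Lumen 2, Orion 3; clearing price $40,114

All unit-bids, highest first — top 5: 55,650 (Lumen-1), 47,939 (Lumen-2), 42,690 (Orion-1), 42,180 (Orion-2), 41,110 (Orion-3)
First bid not allocated: $40,114.
Allocation: Lumen 2, Orion 3.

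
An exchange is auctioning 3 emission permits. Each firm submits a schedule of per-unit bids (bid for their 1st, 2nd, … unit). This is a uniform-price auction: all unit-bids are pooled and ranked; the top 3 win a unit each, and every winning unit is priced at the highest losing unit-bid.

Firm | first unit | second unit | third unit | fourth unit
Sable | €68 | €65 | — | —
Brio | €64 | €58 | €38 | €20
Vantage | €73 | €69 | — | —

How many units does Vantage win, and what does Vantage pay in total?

Merging the schedules and taking the best 3: 73 (Vantage-1), 69 (Vantage-2), 68 (Sable-1)
First bid not allocated: €65.
Vantage wins 2 unit(s) at €65 each.

Vantage: 2 units, pays €130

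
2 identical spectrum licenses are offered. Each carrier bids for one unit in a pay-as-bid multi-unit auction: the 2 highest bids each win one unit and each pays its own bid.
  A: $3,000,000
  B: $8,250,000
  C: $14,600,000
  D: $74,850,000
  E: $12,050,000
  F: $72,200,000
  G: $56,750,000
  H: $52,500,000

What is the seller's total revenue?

Total revenue: $147,050,000

Sorting: 74,850,000 (D), 72,200,000 (F), 56,750,000 (G), 52,500,000 (H), …
The 2 highest are D, F.
Total revenue = 74,850,000 + 72,200,000 = $147,050,000.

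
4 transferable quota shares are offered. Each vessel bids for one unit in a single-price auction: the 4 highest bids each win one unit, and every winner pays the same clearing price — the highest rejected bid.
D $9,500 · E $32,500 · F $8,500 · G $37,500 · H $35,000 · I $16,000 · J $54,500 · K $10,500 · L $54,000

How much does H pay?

Sorting: 54,500 (J), 54,000 (L), 37,500 (G), 35,000 (H), 32,500 (E), 16,000 (I), …
Winners (4 units): J, L, G, H.
Clearing price = highest rejected bid = $32,500.
H wins → pays $32,500.

H pays $32,500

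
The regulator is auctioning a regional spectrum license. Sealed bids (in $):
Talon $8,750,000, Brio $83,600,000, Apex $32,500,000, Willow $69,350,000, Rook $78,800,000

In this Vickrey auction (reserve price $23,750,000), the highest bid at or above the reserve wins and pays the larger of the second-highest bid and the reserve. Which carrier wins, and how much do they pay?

Rule: the highest bid at or above the reserve wins and pays the larger of the second-highest bid and the reserve.
Bids in order: 83,600,000 (Brio) > 78,800,000 (Rook) > 69,350,000 (Willow) > 32,500,000 (Apex) > 8,750,000 (Talon)
Highest eligible bid: Brio at $83,600,000.
Second-highest bid $78,800,000 exceeds the reserve $23,750,000 → payment $78,800,000.

Brio pays $78,800,000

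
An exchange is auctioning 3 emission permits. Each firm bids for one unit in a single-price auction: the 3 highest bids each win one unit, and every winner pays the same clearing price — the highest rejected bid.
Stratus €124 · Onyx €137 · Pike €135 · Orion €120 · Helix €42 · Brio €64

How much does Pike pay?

Ordering the bids: 137 (Onyx), 135 (Pike), 124 (Stratus), 120 (Orion), 64 (Brio), …
Top 3: Onyx, Pike, Stratus.
First losing bid is Orion's €120, which sets the uniform price.
Pike wins → pays €120.

Pike pays €120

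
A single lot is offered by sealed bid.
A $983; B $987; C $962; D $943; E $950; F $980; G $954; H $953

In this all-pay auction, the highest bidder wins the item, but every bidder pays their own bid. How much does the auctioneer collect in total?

Total revenue: $7,712

Bids ranked: 987 (B) > 983 (A) > 980 (F) > 962 (C) > 954 (G) > 953 (H) > …
B wins with the top bid; all bids are sunk regardless.
Every bidder forfeits their bid regardless of winning.
Revenue = 983 + 987 + 962 + 943 + 950 + 980 + 954 + 953 = $7,712.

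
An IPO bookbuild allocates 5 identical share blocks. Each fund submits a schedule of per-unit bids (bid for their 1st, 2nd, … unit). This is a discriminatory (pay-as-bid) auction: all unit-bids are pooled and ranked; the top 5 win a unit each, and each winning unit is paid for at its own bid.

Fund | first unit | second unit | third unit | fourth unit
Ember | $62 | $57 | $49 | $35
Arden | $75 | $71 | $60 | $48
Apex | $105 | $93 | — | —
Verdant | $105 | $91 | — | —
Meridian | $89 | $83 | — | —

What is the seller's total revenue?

Pooled unit-bids ranked (top 5): 105 (Apex-1), 105 (Verdant-1), 93 (Apex-2), 91 (Verdant-2), 89 (Meridian-1)
Next rejected bid: $83 (not a price — pay-as-bid).
Each winning unit pays its own bid.
Revenue = 105 + 105 + 93 + 91 + 89 = $483.

Total revenue: $483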